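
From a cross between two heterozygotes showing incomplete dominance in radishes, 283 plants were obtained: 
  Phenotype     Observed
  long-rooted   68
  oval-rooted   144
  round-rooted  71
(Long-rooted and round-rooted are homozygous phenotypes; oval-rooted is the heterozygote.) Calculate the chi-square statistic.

0.152

With incomplete dominance, a heterozygote × heterozygote cross gives a 1:2:1 phenotypic ratio.
Expected counts for N = 283 under a 1:2:1 ratio (total parts = 4):
  long-rooted: 283 × 1/4 = 70.75
  oval-rooted: 283 × 2/4 = 141.5
  round-rooted: 283 × 1/4 = 70.75
χ² = Σ (O − E)² / E
  long-rooted: (68 − 70.75)² / 70.75 = 0.1069
  oval-rooted: (144 − 141.5)² / 141.5 = 0.0442
  round-rooted: (71 − 70.75)² / 70.75 = 0.0009
χ² = 0.1069 + 0.0442 + 0.0009 = 0.152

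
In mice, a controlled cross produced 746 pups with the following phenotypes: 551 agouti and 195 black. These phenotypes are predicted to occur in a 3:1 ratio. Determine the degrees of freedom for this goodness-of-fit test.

A goodness-of-fit test with 2 phenotype classes has df = 2 − 1 = 1.

1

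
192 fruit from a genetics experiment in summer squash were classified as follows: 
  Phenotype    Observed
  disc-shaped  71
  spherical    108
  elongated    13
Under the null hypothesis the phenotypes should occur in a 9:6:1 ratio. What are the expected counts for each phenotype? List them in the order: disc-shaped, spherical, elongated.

108, 72, 12

Total ratio parts = 16. Expected numbers out of 192:
  disc-shaped: 192 × 9/16 = 108
  spherical: 192 × 6/16 = 72
  elongated: 192 × 1/16 = 12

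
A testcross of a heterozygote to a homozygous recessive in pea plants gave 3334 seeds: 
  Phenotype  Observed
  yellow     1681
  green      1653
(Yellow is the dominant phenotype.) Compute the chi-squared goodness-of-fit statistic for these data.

A testcross of a heterozygote (Aa × aa) gives a 1:1 phenotypic ratio.
Expected counts for N = 3334 under a 1:1 ratio (total parts = 2):
  yellow: 3334 × 1/2 = 1667
  green: 3334 × 1/2 = 1667
χ² = Σ (O − E)² / E
  yellow: (1681 − 1667)² / 1667 = 0.1176
  green: (1653 − 1667)² / 1667 = 0.1176
χ² = 0.1176 + 0.1176 = 0.2352 ≈ 0.235

0.235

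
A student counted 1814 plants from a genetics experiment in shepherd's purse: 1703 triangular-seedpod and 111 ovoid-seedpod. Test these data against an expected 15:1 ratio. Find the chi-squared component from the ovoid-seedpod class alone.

0.050

The 15:1 ratio has 16 parts, so with N = 1814 the expected counts are:
  triangular-seedpod: 1814 × 15/16 = 1700.625
  ovoid-seedpod: 1814 × 1/16 = 113.375
Contribution of ovoid-seedpod: (111 − 113.375)² / 113.375 = 0.0498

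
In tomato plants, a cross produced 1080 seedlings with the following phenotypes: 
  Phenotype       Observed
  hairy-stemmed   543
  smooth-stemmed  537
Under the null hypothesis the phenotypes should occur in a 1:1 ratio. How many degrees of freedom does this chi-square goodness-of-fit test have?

1

A goodness-of-fit test with 2 phenotype classes has df = 2 − 1 = 1.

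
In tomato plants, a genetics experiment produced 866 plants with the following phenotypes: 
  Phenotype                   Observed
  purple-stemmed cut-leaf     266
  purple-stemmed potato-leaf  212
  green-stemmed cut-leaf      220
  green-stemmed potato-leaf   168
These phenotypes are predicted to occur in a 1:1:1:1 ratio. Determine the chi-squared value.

22.333

The 1:1:1:1 ratio has 4 parts, so with N = 866 the expected counts are:
  purple-stemmed cut-leaf: 866 × 1/4 = 216.5
  purple-stemmed potato-leaf: 866 × 1/4 = 216.5
  green-stemmed cut-leaf: 866 × 1/4 = 216.5
  green-stemmed potato-leaf: 866 × 1/4 = 216.5
χ² = Σ (O − E)² / E
  purple-stemmed cut-leaf: (266 − 216.5)² / 216.5 = 11.3176
  purple-stemmed potato-leaf: (212 − 216.5)² / 216.5 = 0.0935
  green-stemmed cut-leaf: (220 − 216.5)² / 216.5 = 0.0566
  green-stemmed potato-leaf: (168 − 216.5)² / 216.5 = 10.8649
χ² = 11.3176 + 0.0935 + 0.0566 + 10.8649 = 22.3326 ≈ 22.333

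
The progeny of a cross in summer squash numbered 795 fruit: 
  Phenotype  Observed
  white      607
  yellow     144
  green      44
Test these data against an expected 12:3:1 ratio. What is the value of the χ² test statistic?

Total ratio parts = 16. Expected numbers out of 795:
  white: 795 × 12/16 = 596.25
  yellow: 795 × 3/16 = 149.0625
  green: 795 × 1/16 = 49.6875
χ² = Σ (O − E)² / E
  white: (607 − 596.25)² / 596.25 = 0.1938
  yellow: (144 − 149.0625)² / 149.0625 = 0.1719
  green: (44 − 49.6875)² / 49.6875 = 0.6510
χ² = 0.1938 + 0.1719 + 0.6510 = 1.0167 ≈ 1.017

1.017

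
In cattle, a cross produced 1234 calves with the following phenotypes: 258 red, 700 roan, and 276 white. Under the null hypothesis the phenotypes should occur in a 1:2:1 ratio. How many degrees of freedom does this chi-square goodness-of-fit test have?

A goodness-of-fit test with 3 phenotype classes has df = 3 − 1 = 2.

2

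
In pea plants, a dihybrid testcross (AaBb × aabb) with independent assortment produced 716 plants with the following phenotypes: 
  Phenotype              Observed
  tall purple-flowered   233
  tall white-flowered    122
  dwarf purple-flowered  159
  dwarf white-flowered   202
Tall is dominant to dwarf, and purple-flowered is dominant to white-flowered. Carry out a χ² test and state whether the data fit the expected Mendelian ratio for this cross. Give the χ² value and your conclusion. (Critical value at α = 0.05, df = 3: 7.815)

A dihybrid testcross with independent assortment gives a 1:1:1:1 ratio.
Under the 1:1:1:1 hypothesis (Σ ratio = 4, N = 716):
  tall purple-flowered: 716 × 1/4 = 179
  tall white-flowered: 716 × 1/4 = 179
  dwarf purple-flowered: 716 × 1/4 = 179
  dwarf white-flowered: 716 × 1/4 = 179
χ² = Σ (O − E)² / E
  tall purple-flowered: (233 − 179)² / 179 = 16.2905
  tall white-flowered: (122 − 179)² / 179 = 18.1508
  dwarf purple-flowered: (159 − 179)² / 179 = 2.2346
  dwarf white-flowered: (202 − 179)² / 179 = 2.9553
χ² = 16.2905 + 18.1508 + 2.2346 + 2.9553 = 39.6312 ≈ 39.631
Degrees of freedom = 4 − 1 = 3; critical value at α = 0.05 is 7.815.
Since 39.631 > 7.815, we reject the null hypothesis — the data do not fit the 1:1:1:1 ratio.

39.631; not consistent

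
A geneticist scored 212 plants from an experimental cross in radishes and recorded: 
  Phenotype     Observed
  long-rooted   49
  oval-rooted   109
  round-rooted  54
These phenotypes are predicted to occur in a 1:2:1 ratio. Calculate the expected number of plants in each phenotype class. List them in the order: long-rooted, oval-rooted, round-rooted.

Expected counts for N = 212 under a 1:2:1 ratio (total parts = 4):
  long-rooted: 212 × 1/4 = 53
  oval-rooted: 212 × 2/4 = 106
  round-rooted: 212 × 1/4 = 53

53, 106, 53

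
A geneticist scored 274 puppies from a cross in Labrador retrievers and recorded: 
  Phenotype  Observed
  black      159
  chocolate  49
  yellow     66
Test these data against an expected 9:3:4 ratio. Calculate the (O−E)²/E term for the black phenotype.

The 9:3:4 ratio has 16 parts, so with N = 274 the expected counts are:
  black: 274 × 9/16 = 154.125
  chocolate: 274 × 3/16 = 51.375
  yellow: 274 × 4/16 = 68.5
Contribution of black: (159 − 154.125)² / 154.125 = 0.1542

0.154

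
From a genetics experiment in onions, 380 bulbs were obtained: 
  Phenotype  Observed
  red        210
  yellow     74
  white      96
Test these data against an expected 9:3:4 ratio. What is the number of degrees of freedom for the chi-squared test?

A goodness-of-fit test with 3 phenotype classes has df = 3 − 1 = 2.

2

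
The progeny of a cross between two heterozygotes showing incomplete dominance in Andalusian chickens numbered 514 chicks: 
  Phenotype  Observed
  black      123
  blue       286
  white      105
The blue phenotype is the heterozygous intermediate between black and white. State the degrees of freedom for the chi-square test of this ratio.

With incomplete dominance, a heterozygote × heterozygote cross gives a 1:2:1 phenotypic ratio.
A goodness-of-fit test with 3 phenotype classes has df = 3 − 1 = 2.

2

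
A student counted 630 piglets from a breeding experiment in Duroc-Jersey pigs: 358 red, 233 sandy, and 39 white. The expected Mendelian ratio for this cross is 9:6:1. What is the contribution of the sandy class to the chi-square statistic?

0.045

The 9:6:1 ratio has 16 parts, so with N = 630 the expected counts are:
  red: 630 × 9/16 = 354.375
  sandy: 630 × 6/16 = 236.25
  white: 630 × 1/16 = 39.375
Contribution of sandy: (233 − 236.25)² / 236.25 = 0.0447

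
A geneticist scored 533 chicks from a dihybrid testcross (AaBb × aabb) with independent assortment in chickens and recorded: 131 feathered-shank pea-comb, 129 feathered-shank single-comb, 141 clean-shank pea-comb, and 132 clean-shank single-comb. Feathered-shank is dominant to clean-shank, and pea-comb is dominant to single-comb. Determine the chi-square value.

0.636

A dihybrid testcross with independent assortment gives a 1:1:1:1 ratio.
Under the 1:1:1:1 hypothesis (Σ ratio = 4, N = 533):
  feathered-shank pea-comb: 533 × 1/4 = 133.25
  feathered-shank single-comb: 533 × 1/4 = 133.25
  clean-shank pea-comb: 533 × 1/4 = 133.25
  clean-shank single-comb: 533 × 1/4 = 133.25
χ² = Σ (O − E)² / E
  feathered-shank pea-comb: (131 − 133.25)² / 133.25 = 0.0380
  feathered-shank single-comb: (129 − 133.25)² / 133.25 = 0.1356
  clean-shank pea-comb: (141 − 133.25)² / 133.25 = 0.4508
  clean-shank single-comb: (132 − 133.25)² / 133.25 = 0.0117
χ² = 0.0380 + 0.1356 + 0.4508 + 0.0117 = 0.6361 ≈ 0.636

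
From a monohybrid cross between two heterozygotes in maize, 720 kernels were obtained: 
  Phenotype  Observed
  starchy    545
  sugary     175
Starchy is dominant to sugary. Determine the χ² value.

0.185

For a monohybrid cross between heterozygotes with complete dominance, the expected phenotypic ratio is 3:1.
Total ratio parts = 4. Expected numbers out of 720:
  starchy: 720 × 3/4 = 540
  sugary: 720 × 1/4 = 180
χ² = Σ (O − E)² / E
  starchy: (545 − 540)² / 540 = 0.0463
  sugary: (175 − 180)² / 180 = 0.1389
χ² = 0.0463 + 0.1389 = 0.1852 ≈ 0.185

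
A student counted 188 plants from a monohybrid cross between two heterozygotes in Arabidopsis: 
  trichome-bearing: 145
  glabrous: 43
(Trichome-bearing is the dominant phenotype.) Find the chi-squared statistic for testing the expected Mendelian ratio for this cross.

0.454

For a monohybrid cross between heterozygotes with complete dominance, the expected phenotypic ratio is 3:1.
Expected counts for N = 188 under a 3:1 ratio (total parts = 4):
  trichome-bearing: 188 × 3/4 = 141
  glabrous: 188 × 1/4 = 47
χ² = Σ (O − E)² / E
  trichome-bearing: (145 − 141)² / 141 = 0.1135
  glabrous: (43 − 47)² / 47 = 0.3404
χ² = 0.1135 + 0.3404 = 0.4539 ≈ 0.454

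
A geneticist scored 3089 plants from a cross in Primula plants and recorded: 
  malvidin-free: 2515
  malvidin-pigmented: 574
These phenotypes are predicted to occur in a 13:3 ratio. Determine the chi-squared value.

0.057

Expected counts for N = 3089 under a 13:3 ratio (total parts = 16):
  malvidin-free: 3089 × 13/16 = 2509.8125
  malvidin-pigmented: 3089 × 3/16 = 579.1875
χ² = Σ (O − E)² / E
  malvidin-free: (2515 − 2509.8125)² / 2509.8125 = 0.0107
  malvidin-pigmented: (574 − 579.1875)² / 579.1875 = 0.0465
χ² = 0.0107 + 0.0465 = 0.0572 ≈ 0.057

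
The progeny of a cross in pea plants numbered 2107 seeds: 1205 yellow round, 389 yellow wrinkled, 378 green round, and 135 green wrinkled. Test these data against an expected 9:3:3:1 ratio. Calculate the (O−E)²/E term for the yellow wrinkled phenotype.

0.093

Total ratio parts = 16. Expected numbers out of 2107:
  yellow round: 2107 × 9/16 = 1185.1875
  yellow wrinkled: 2107 × 3/16 = 395.0625
  green round: 2107 × 3/16 = 395.0625
  green wrinkled: 2107 × 1/16 = 131.6875
Contribution of yellow wrinkled: (389 − 395.0625)² / 395.0625 = 0.0930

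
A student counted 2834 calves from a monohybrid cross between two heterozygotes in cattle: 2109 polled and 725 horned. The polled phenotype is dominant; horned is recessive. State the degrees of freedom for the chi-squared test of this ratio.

For a monohybrid cross between heterozygotes with complete dominance, the expected phenotypic ratio is 3:1.
A goodness-of-fit test with 2 phenotype classes has df = 2 − 1 = 1.

1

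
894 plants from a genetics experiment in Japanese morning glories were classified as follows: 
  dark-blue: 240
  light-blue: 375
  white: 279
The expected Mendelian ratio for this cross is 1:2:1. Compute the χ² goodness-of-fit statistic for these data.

Total ratio parts = 4. Expected numbers out of 894:
  dark-blue: 894 × 1/4 = 223.5
  light-blue: 894 × 2/4 = 447
  white: 894 × 1/4 = 223.5
χ² = Σ (O − E)² / E
  dark-blue: (240 − 223.5)² / 223.5 = 1.2181
  light-blue: (375 − 447)² / 447 = 11.5973
  white: (279 − 223.5)² / 223.5 = 13.7819
χ² = 1.2181 + 11.5973 + 13.7819 = 26.5973 ≈ 26.597

26.597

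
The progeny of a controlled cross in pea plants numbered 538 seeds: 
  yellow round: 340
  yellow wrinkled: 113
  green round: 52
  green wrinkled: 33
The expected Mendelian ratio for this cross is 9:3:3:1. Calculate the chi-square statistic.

Under the 9:3:3:1 hypothesis (Σ ratio = 16, N = 538):
  yellow round: 538 × 9/16 = 302.625
  yellow wrinkled: 538 × 3/16 = 100.875
  green round: 538 × 3/16 = 100.875
  green wrinkled: 538 × 1/16 = 33.625
χ² = Σ (O − E)² / E
  yellow round: (340 − 302.625)² / 302.625 = 4.6159
  yellow wrinkled: (113 − 100.875)² / 100.875 = 1.4574
  green round: (52 − 100.875)² / 100.875 = 23.6805
  green wrinkled: (33 − 33.625)² / 33.625 = 0.0116
χ² = 4.6159 + 1.4574 + 23.6805 + 0.0116 = 29.7654 ≈ 29.765

29.765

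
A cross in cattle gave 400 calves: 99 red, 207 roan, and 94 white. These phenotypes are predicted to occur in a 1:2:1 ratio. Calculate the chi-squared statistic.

The 1:2:1 ratio has 4 parts, so with N = 400 the expected counts are:
  red: 400 × 1/4 = 100
  roan: 400 × 2/4 = 200
  white: 400 × 1/4 = 100
χ² = Σ (O − E)² / E
  red: (99 − 100)² / 100 = 0.0100
  roan: (207 − 200)² / 200 = 0.2450
  white: (94 − 100)² / 100 = 0.3600
χ² = 0.0100 + 0.2450 + 0.3600 = 0.615

0.615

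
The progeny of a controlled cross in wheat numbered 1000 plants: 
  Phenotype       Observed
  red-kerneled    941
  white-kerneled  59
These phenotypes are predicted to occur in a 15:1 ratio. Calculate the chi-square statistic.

Expected counts for N = 1000 under a 15:1 ratio (total parts = 16):
  red-kerneled: 1000 × 15/16 = 937.5
  white-kerneled: 1000 × 1/16 = 62.5
χ² = Σ (O − E)² / E
  red-kerneled: (941 − 937.5)² / 937.5 = 0.0131
  white-kerneled: (59 − 62.5)² / 62.5 = 0.1960
χ² = 0.0131 + 0.1960 = 0.2091 ≈ 0.209

0.209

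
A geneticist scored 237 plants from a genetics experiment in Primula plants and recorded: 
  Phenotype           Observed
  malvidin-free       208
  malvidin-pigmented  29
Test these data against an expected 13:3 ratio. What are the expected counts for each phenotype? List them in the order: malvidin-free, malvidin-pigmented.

192.5625, 44.4375

Expected counts for N = 237 under a 13:3 ratio (total parts = 16):
  malvidin-free: 237 × 13/16 = 192.5625
  malvidin-pigmented: 237 × 3/16 = 44.4375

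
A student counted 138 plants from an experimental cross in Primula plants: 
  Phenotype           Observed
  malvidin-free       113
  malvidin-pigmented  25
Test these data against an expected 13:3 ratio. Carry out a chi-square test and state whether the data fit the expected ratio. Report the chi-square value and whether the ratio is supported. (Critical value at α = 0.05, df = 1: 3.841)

0.036; consistent

Total ratio parts = 16. Expected numbers out of 138:
  malvidin-free: 138 × 13/16 = 112.125
  malvidin-pigmented: 138 × 3/16 = 25.875
χ² = Σ (O − E)² / E
  malvidin-free: (113 − 112.125)² / 112.125 = 0.0068
  malvidin-pigmented: (25 − 25.875)² / 25.875 = 0.0296
χ² = 0.0068 + 0.0296 = 0.0364 ≈ 0.036
Degrees of freedom = 2 − 1 = 1; critical value at α = 0.05 is 3.841.
Since 0.036 < 3.841, we fail to reject the null hypothesis — the data are consistent with the 13:3 ratio.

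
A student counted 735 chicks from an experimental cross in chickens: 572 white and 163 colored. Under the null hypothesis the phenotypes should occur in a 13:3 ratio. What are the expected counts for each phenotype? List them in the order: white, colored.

The 13:3 ratio has 16 parts, so with N = 735 the expected counts are:
  white: 735 × 13/16 = 597.1875
  colored: 735 × 3/16 = 137.8125

597.1875, 137.8125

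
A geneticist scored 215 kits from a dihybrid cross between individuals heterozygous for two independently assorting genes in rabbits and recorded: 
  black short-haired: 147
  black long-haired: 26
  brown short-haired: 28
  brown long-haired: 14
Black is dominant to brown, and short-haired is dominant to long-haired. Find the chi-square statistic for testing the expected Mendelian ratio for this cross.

14.482

A dihybrid F₂ with independent assortment and complete dominance at both loci gives a 9:3:3:1 phenotypic ratio.
Total ratio parts = 16. Expected numbers out of 215:
  black short-haired: 215 × 9/16 = 120.9375
  black long-haired: 215 × 3/16 = 40.3125
  brown short-haired: 215 × 3/16 = 40.3125
  brown long-haired: 215 × 1/16 = 13.4375
χ² = Σ (O − E)² / E
  black short-haired: (147 − 120.9375)² / 120.9375 = 5.6166
  black long-haired: (26 − 40.3125)² / 40.3125 = 5.0815
  brown short-haired: (28 − 40.3125)² / 40.3125 = 3.7606
  brown long-haired: (14 − 13.4375)² / 13.4375 = 0.0235
χ² = 5.6166 + 5.0815 + 3.7606 + 0.0235 = 14.4822 ≈ 14.482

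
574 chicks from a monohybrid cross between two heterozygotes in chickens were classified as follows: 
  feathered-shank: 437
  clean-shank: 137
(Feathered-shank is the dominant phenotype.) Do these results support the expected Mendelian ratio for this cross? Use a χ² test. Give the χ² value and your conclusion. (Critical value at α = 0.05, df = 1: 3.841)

0.393; consistent

For a monohybrid cross between heterozygotes with complete dominance, the expected phenotypic ratio is 3:1.
Expected counts for N = 574 under a 3:1 ratio (total parts = 4):
  feathered-shank: 574 × 3/4 = 430.5
  clean-shank: 574 × 1/4 = 143.5
χ² = Σ (O − E)² / E
  feathered-shank: (437 − 430.5)² / 430.5 = 0.0981
  clean-shank: (137 − 143.5)² / 143.5 = 0.2944
χ² = 0.0981 + 0.2944 = 0.3925 ≈ 0.393
Degrees of freedom = 2 − 1 = 1; critical value at α = 0.05 is 3.841.
Since 0.393 < 3.841, we fail to reject the null hypothesis — the data are consistent with the 3:1 ratio.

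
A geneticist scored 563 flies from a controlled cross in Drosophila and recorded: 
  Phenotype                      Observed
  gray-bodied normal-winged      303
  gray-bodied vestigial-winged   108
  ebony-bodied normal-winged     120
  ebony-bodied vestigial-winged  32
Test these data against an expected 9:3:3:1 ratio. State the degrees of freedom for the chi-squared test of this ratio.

3

A goodness-of-fit test with 4 phenotype classes has df = 4 − 1 = 3.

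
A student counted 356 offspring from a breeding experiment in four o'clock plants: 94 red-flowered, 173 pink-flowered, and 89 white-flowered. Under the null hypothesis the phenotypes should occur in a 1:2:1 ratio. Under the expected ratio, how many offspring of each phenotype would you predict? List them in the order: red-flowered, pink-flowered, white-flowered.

89, 178, 89

Total ratio parts = 4. Expected numbers out of 356:
  red-flowered: 356 × 1/4 = 89
  pink-flowered: 356 × 2/4 = 178
  white-flowered: 356 × 1/4 = 89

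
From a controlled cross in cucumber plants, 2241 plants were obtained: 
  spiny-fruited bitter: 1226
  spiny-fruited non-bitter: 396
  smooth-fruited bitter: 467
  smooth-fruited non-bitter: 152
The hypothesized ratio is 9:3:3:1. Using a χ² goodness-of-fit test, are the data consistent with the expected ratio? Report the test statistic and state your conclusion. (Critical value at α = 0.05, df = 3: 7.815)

8.573; not consistent

Under the 9:3:3:1 hypothesis (Σ ratio = 16, N = 2241):
  spiny-fruited bitter: 2241 × 9/16 = 1260.5625
  spiny-fruited non-bitter: 2241 × 3/16 = 420.1875
  smooth-fruited bitter: 2241 × 3/16 = 420.1875
  smooth-fruited non-bitter: 2241 × 1/16 = 140.0625
χ² = Σ (O − E)² / E
  spiny-fruited bitter: (1226 − 1260.5625)² / 1260.5625 = 0.9476
  spiny-fruited non-bitter: (396 − 420.1875)² / 420.1875 = 1.3923
  smooth-fruited bitter: (467 − 420.1875)² / 420.1875 = 5.2153
  smooth-fruited non-bitter: (152 − 140.0625)² / 140.0625 = 1.0174
χ² = 0.9476 + 1.3923 + 5.2153 + 1.0174 = 8.5726 ≈ 8.573
Degrees of freedom = 4 − 1 = 3; critical value at α = 0.05 is 7.815.
Since 8.573 > 7.815, we reject the null hypothesis — the data do not fit the 9:3:3:1 ratio.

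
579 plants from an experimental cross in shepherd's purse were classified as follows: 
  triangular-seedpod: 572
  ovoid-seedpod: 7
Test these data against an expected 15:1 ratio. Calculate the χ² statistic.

25.111

Expected counts for N = 579 under a 15:1 ratio (total parts = 16):
  triangular-seedpod: 579 × 15/16 = 542.8125
  ovoid-seedpod: 579 × 1/16 = 36.1875
χ² = Σ (O − E)² / E
  triangular-seedpod: (572 − 542.8125)² / 542.8125 = 1.5694
  ovoid-seedpod: (7 − 36.1875)² / 36.1875 = 23.5416
χ² = 1.5694 + 23.5416 = 25.111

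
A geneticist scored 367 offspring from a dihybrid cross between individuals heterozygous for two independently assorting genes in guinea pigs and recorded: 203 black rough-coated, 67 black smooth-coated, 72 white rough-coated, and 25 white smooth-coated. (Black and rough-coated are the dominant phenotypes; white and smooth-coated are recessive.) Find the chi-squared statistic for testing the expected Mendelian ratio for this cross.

A dihybrid F₂ with independent assortment and complete dominance at both loci gives a 9:3:3:1 phenotypic ratio.
The 9:3:3:1 ratio has 16 parts, so with N = 367 the expected counts are:
  black rough-coated: 367 × 9/16 = 206.4375
  black smooth-coated: 367 × 3/16 = 68.8125
  white rough-coated: 367 × 3/16 = 68.8125
  white smooth-coated: 367 × 1/16 = 22.9375
χ² = Σ (O − E)² / E
  black rough-coated: (203 − 206.4375)² / 206.4375 = 0.0572
  black smooth-coated: (67 − 68.8125)² / 68.8125 = 0.0477
  white rough-coated: (72 − 68.8125)² / 68.8125 = 0.1476
  white smooth-coated: (25 − 22.9375)² / 22.9375 = 0.1855
χ² = 0.0572 + 0.0477 + 0.1476 + 0.1855 = 0.438

0.438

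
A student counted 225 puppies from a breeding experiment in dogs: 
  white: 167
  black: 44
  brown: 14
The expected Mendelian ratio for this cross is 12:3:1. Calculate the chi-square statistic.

0.096

Expected counts for N = 225 under a 12:3:1 ratio (total parts = 16):
  white: 225 × 12/16 = 168.75
  black: 225 × 3/16 = 42.1875
  brown: 225 × 1/16 = 14.0625
χ² = Σ (O − E)² / E
  white: (167 − 168.75)² / 168.75 = 0.0181
  black: (44 − 42.1875)² / 42.1875 = 0.0779
  brown: (14 − 14.0625)² / 14.0625 = 0.0003
χ² = 0.0181 + 0.0779 + 0.0003 = 0.0963 ≈ 0.096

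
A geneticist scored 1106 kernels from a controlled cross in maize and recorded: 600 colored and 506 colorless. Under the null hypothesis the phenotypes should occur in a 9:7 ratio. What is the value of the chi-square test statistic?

The 9:7 ratio has 16 parts, so with N = 1106 the expected counts are:
  colored: 1106 × 9/16 = 622.125
  colorless: 1106 × 7/16 = 483.875
χ² = Σ (O − E)² / E
  colored: (600 − 622.125)² / 622.125 = 0.7868
  colorless: (506 − 483.875)² / 483.875 = 1.0117
χ² = 0.7868 + 1.0117 = 1.7985 ≈ 1.799

1.799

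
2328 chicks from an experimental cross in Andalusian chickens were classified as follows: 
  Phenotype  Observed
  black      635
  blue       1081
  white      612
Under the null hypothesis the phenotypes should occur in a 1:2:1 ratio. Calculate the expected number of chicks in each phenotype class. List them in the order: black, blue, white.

582, 1164, 582

The 1:2:1 ratio has 4 parts, so with N = 2328 the expected counts are:
  black: 2328 × 1/4 = 582
  blue: 2328 × 2/4 = 1164
  white: 2328 × 1/4 = 582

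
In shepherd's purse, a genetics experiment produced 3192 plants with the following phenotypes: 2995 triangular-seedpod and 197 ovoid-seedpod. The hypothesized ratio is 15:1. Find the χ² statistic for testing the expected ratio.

The 15:1 ratio has 16 parts, so with N = 3192 the expected counts are:
  triangular-seedpod: 3192 × 15/16 = 2992.5
  ovoid-seedpod: 3192 × 1/16 = 199.5
χ² = Σ (O − E)² / E
  triangular-seedpod: (2995 − 2992.5)² / 2992.5 = 0.0021
  ovoid-seedpod: (197 − 199.5)² / 199.5 = 0.0313
χ² = 0.0021 + 0.0313 = 0.0334 ≈ 0.033

0.033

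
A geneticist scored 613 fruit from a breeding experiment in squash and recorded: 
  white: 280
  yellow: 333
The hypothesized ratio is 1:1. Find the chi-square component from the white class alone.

The 1:1 ratio has 2 parts, so with N = 613 the expected counts are:
  white: 613 × 1/2 = 306.5
  yellow: 613 × 1/2 = 306.5
Contribution of white: (280 − 306.5)² / 306.5 = 2.2912

2.291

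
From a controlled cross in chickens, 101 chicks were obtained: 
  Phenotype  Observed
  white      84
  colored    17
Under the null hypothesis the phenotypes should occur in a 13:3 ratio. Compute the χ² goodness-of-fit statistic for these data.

The 13:3 ratio has 16 parts, so with N = 101 the expected counts are:
  white: 101 × 13/16 = 82.0625
  colored: 101 × 3/16 = 18.9375
χ² = Σ (O − E)² / E
  white: (84 − 82.0625)² / 82.0625 = 0.0457
  colored: (17 − 18.9375)² / 18.9375 = 0.1982
χ² = 0.0457 + 0.1982 = 0.2439 ≈ 0.244

0.244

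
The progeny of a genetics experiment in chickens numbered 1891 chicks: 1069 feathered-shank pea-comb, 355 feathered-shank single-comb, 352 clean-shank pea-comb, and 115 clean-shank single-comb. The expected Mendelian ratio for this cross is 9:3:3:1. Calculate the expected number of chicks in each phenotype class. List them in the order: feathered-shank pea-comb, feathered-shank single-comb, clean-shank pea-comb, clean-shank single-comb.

1063.6875, 354.5625, 354.5625, 118.1875

Total ratio parts = 16. Expected numbers out of 1891:
  feathered-shank pea-comb: 1891 × 9/16 = 1063.6875
  feathered-shank single-comb: 1891 × 3/16 = 354.5625
  clean-shank pea-comb: 1891 × 3/16 = 354.5625
  clean-shank single-comb: 1891 × 1/16 = 118.1875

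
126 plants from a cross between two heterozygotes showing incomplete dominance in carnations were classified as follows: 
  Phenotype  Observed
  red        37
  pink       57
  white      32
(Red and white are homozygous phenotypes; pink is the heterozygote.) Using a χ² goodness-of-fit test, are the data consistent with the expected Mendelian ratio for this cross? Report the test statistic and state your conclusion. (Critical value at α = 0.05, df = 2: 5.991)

1.540; consistent

With incomplete dominance, a heterozygote × heterozygote cross gives a 1:2:1 phenotypic ratio.
The 1:2:1 ratio has 4 parts, so with N = 126 the expected counts are:
  red: 126 × 1/4 = 31.5
  pink: 126 × 2/4 = 63
  white: 126 × 1/4 = 31.5
χ² = Σ (O − E)² / E
  red: (37 − 31.5)² / 31.5 = 0.9603
  pink: (57 − 63)² / 63 = 0.5714
  white: (32 − 31.5)² / 31.5 = 0.0079
χ² = 0.9603 + 0.5714 + 0.0079 = 1.5396 ≈ 1.540
Degrees of freedom = 3 − 1 = 2; critical value at α = 0.05 is 5.991.
Since 1.540 < 5.991, we fail to reject the null hypothesis — the data are consistent with the 1:2:1 ratio.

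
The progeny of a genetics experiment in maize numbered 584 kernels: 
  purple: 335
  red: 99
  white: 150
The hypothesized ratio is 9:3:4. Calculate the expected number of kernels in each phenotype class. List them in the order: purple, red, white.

328.5, 109.5, 146

Expected counts for N = 584 under a 9:3:4 ratio (total parts = 16):
  purple: 584 × 9/16 = 328.5
  red: 584 × 3/16 = 109.5
  white: 584 × 4/16 = 146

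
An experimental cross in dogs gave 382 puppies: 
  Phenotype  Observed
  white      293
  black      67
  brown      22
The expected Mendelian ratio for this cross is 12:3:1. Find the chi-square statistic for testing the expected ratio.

Expected counts for N = 382 under a 12:3:1 ratio (total parts = 16):
  white: 382 × 12/16 = 286.5
  black: 382 × 3/16 = 71.625
  brown: 382 × 1/16 = 23.875
χ² = Σ (O − E)² / E
  white: (293 − 286.5)² / 286.5 = 0.1475
  black: (67 − 71.625)² / 71.625 = 0.2986
  brown: (22 − 23.875)² / 23.875 = 0.1473
χ² = 0.1475 + 0.2986 + 0.1473 = 0.5934 ≈ 0.593

0.593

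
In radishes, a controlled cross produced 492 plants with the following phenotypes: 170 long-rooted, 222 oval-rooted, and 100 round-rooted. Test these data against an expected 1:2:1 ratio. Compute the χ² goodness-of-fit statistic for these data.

24.602

Under the 1:2:1 hypothesis (Σ ratio = 4, N = 492):
  long-rooted: 492 × 1/4 = 123
  oval-rooted: 492 × 2/4 = 246
  round-rooted: 492 × 1/4 = 123
χ² = Σ (O − E)² / E
  long-rooted: (170 − 123)² / 123 = 17.9593
  oval-rooted: (222 − 246)² / 246 = 2.3415
  round-rooted: (100 − 123)² / 123 = 4.3008
χ² = 17.9593 + 2.3415 + 4.3008 = 24.6016 ≈ 24.602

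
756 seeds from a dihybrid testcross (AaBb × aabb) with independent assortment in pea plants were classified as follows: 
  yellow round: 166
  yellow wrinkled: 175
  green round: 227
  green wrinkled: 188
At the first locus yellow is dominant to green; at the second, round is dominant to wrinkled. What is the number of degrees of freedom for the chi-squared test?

A dihybrid testcross with independent assortment gives a 1:1:1:1 ratio.
A goodness-of-fit test with 4 phenotype classes has df = 4 − 1 = 3.

3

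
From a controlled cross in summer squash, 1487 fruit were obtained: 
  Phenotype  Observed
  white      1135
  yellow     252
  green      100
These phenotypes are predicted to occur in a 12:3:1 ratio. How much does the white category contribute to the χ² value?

0.350

Total ratio parts = 16. Expected numbers out of 1487:
  white: 1487 × 12/16 = 1115.25
  yellow: 1487 × 3/16 = 278.8125
  green: 1487 × 1/16 = 92.9375
Contribution of white: (1135 − 1115.25)² / 1115.25 = 0.3498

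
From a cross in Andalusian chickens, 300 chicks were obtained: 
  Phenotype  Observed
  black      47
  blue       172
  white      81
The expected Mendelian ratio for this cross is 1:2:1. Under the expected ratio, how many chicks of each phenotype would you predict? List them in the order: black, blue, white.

Under the 1:2:1 hypothesis (Σ ratio = 4, N = 300):
  black: 300 × 1/4 = 75
  blue: 300 × 2/4 = 150
  white: 300 × 1/4 = 75

75, 150, 75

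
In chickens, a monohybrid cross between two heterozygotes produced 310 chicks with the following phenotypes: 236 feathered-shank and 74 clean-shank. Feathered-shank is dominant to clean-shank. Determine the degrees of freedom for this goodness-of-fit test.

For a monohybrid cross between heterozygotes with complete dominance, the expected phenotypic ratio is 3:1.
A goodness-of-fit test with 2 phenotype classes has df = 2 − 1 = 1.

1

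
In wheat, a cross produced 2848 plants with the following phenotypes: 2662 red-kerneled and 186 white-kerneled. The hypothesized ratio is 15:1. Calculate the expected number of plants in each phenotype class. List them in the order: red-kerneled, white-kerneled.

Under the 15:1 hypothesis (Σ ratio = 16, N = 2848):
  red-kerneled: 2848 × 15/16 = 2670
  white-kerneled: 2848 × 1/16 = 178

2670, 178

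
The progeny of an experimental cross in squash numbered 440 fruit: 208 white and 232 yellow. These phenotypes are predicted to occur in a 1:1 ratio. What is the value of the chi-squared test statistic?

Under the 1:1 hypothesis (Σ ratio = 2, N = 440):
  white: 440 × 1/2 = 220
  yellow: 440 × 1/2 = 220
χ² = Σ (O − E)² / E
  white: (208 − 220)² / 220 = 0.6545
  yellow: (232 − 220)² / 220 = 0.6545
χ² = 0.6545 + 0.6545 = 1.309

1.309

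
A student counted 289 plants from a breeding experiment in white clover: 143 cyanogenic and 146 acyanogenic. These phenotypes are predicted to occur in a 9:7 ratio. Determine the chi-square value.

5.381

Expected counts for N = 289 under a 9:7 ratio (total parts = 16):
  cyanogenic: 289 × 9/16 = 162.5625
  acyanogenic: 289 × 7/16 = 126.4375
χ² = Σ (O − E)² / E
  cyanogenic: (143 − 162.5625)² / 162.5625 = 2.3541
  acyanogenic: (146 − 126.4375)² / 126.4375 = 3.0267
χ² = 2.3541 + 3.0267 = 5.3808 ≈ 5.381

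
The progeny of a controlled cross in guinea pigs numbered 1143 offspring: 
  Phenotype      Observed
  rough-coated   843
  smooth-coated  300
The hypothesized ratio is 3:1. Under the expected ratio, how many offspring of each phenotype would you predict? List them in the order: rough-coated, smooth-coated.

Under the 3:1 hypothesis (Σ ratio = 4, N = 1143):
  rough-coated: 1143 × 3/4 = 857.25
  smooth-coated: 1143 × 1/4 = 285.75

857.25, 285.75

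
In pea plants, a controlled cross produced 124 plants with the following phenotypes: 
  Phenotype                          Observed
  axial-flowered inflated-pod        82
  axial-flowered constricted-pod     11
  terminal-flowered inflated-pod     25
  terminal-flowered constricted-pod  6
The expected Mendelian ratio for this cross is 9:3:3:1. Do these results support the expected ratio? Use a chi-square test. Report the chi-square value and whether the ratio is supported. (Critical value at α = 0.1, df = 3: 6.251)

9.133; not consistent

Total ratio parts = 16. Expected numbers out of 124:
  axial-flowered inflated-pod: 124 × 9/16 = 69.75
  axial-flowered constricted-pod: 124 × 3/16 = 23.25
  terminal-flowered inflated-pod: 124 × 3/16 = 23.25
  terminal-flowered constricted-pod: 124 × 1/16 = 7.75
χ² = Σ (O − E)² / E
  axial-flowered inflated-pod: (82 − 69.75)² / 69.75 = 2.1514
  axial-flowered constricted-pod: (11 − 23.25)² / 23.25 = 6.4543
  terminal-flowered inflated-pod: (25 − 23.25)² / 23.25 = 0.1317
  terminal-flowered constricted-pod: (6 − 7.75)² / 7.75 = 0.3952
χ² = 2.1514 + 6.4543 + 0.1317 + 0.3952 = 9.1326 ≈ 9.133
Degrees of freedom = 4 − 1 = 3; critical value at α = 0.1 is 6.251.
Since 9.133 > 6.251, we reject the null hypothesis — the data do not fit the 9:3:3:1 ratio.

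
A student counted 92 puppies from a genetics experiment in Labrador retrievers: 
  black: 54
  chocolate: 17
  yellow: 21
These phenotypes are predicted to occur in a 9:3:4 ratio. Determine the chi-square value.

Expected counts for N = 92 under a 9:3:4 ratio (total parts = 16):
  black: 92 × 9/16 = 51.75
  chocolate: 92 × 3/16 = 17.25
  yellow: 92 × 4/16 = 23
χ² = Σ (O − E)² / E
  black: (54 − 51.75)² / 51.75 = 0.0978
  chocolate: (17 − 17.25)² / 17.25 = 0.0036
  yellow: (21 − 23)² / 23 = 0.1739
χ² = 0.0978 + 0.0036 + 0.1739 = 0.2753 ≈ 0.275

0.275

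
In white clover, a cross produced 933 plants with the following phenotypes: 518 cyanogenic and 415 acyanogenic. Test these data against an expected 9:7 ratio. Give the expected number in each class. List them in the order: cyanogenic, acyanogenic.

Expected counts for N = 933 under a 9:7 ratio (total parts = 16):
  cyanogenic: 933 × 9/16 = 524.8125
  acyanogenic: 933 × 7/16 = 408.1875

524.8125, 408.1875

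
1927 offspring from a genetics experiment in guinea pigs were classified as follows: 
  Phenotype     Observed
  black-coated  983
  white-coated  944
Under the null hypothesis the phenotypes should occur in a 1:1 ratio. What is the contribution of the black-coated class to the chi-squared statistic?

0.395

Total ratio parts = 2. Expected numbers out of 1927:
  black-coated: 1927 × 1/2 = 963.5
  white-coated: 1927 × 1/2 = 963.5
Contribution of black-coated: (983 − 963.5)² / 963.5 = 0.3947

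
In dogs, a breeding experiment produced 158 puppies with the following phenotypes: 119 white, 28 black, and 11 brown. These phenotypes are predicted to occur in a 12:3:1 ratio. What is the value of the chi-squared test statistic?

The 12:3:1 ratio has 16 parts, so with N = 158 the expected counts are:
  white: 158 × 12/16 = 118.5
  black: 158 × 3/16 = 29.625
  brown: 158 × 1/16 = 9.875
χ² = Σ (O − E)² / E
  white: (119 − 118.5)² / 118.5 = 0.0021
  black: (28 − 29.625)² / 29.625 = 0.0891
  brown: (11 − 9.875)² / 9.875 = 0.1282
χ² = 0.0021 + 0.0891 + 0.1282 = 0.2194 ≈ 0.219

0.219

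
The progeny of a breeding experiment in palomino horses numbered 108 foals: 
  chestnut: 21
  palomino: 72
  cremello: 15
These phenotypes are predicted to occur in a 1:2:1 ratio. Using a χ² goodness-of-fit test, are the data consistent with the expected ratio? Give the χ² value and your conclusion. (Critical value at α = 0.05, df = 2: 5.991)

12.667; not consistent

Expected counts for N = 108 under a 1:2:1 ratio (total parts = 4):
  chestnut: 108 × 1/4 = 27
  palomino: 108 × 2/4 = 54
  cremello: 108 × 1/4 = 27
χ² = Σ (O − E)² / E
  chestnut: (21 − 27)² / 27 = 1.3333
  palomino: (72 − 54)² / 54 = 6.0000
  cremello: (15 − 27)² / 27 = 5.3333
χ² = 1.3333 + 6.0000 + 5.3333 = 12.6666 ≈ 12.667
Degrees of freedom = 3 − 1 = 2; critical value at α = 0.05 is 5.991.
Since 12.667 > 5.991, we reject the null hypothesis — the data do not fit the 1:2:1 ratio.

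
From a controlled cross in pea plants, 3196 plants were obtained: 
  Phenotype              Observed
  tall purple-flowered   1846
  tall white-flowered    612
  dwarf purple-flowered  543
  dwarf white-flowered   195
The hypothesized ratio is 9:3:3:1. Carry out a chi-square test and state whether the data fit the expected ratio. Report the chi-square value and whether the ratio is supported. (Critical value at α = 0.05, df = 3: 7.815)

The 9:3:3:1 ratio has 16 parts, so with N = 3196 the expected counts are:
  tall purple-flowered: 3196 × 9/16 = 1797.75
  tall white-flowered: 3196 × 3/16 = 599.25
  dwarf purple-flowered: 3196 × 3/16 = 599.25
  dwarf white-flowered: 3196 × 1/16 = 199.75
χ² = Σ (O − E)² / E
  tall purple-flowered: (1846 − 1797.75)² / 1797.75 = 1.2950
  tall white-flowered: (612 − 599.25)² / 599.25 = 0.2713
  dwarf purple-flowered: (543 − 599.25)² / 599.25 = 5.2800
  dwarf white-flowered: (195 − 199.75)² / 199.75 = 0.1130
χ² = 1.2950 + 0.2713 + 5.2800 + 0.1130 = 6.9593 ≈ 6.959
Degrees of freedom = 4 − 1 = 3; critical value at α = 0.05 is 7.815.
Since 6.959 < 7.815, we fail to reject the null hypothesis — the data are consistent with the 9:3:3:1 ratio.

6.959; consistent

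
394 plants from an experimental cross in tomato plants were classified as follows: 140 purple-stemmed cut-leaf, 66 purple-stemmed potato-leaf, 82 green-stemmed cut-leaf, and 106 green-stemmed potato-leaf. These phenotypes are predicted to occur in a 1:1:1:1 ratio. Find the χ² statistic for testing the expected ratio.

31.543

Expected counts for N = 394 under a 1:1:1:1 ratio (total parts = 4):
  purple-stemmed cut-leaf: 394 × 1/4 = 98.5
  purple-stemmed potato-leaf: 394 × 1/4 = 98.5
  green-stemmed cut-leaf: 394 × 1/4 = 98.5
  green-stemmed potato-leaf: 394 × 1/4 = 98.5
χ² = Σ (O − E)² / E
  purple-stemmed cut-leaf: (140 − 98.5)² / 98.5 = 17.4848
  purple-stemmed potato-leaf: (66 − 98.5)² / 98.5 = 10.7234
  green-stemmed cut-leaf: (82 − 98.5)² / 98.5 = 2.7640
  green-stemmed potato-leaf: (106 − 98.5)² / 98.5 = 0.5711
χ² = 17.4848 + 10.7234 + 2.7640 + 0.5711 = 31.5433 ≈ 31.543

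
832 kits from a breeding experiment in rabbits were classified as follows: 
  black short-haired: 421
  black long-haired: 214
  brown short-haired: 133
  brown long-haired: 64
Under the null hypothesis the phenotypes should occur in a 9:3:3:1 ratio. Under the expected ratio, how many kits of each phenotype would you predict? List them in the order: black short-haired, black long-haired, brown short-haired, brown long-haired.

The 9:3:3:1 ratio has 16 parts, so with N = 832 the expected counts are:
  black short-haired: 832 × 9/16 = 468
  black long-haired: 832 × 3/16 = 156
  brown short-haired: 832 × 3/16 = 156
  brown long-haired: 832 × 1/16 = 52

468, 156, 156, 52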